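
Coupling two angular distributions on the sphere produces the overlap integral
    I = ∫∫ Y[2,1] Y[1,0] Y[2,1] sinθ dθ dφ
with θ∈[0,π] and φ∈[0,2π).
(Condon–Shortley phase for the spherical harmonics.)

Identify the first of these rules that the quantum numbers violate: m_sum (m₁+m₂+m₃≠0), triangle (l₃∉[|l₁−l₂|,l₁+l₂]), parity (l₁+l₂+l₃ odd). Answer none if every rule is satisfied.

m_sum

m₁+m₂+m₃ = 1 + 0 + 1 = 2  ✗
triangle: |2−1|=1 ≤ l₃=2 ≤ 2+1=3
parity: l₁+l₂+l₃ = 5 is odd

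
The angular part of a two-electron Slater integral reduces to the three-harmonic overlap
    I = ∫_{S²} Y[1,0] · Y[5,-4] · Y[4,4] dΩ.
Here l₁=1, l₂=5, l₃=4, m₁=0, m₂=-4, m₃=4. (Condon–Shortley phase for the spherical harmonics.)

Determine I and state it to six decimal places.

0.147319

m-sum 0 ✓  L=10 even ✓  4≤4≤6 ✓
Π(2lᵢ+1) = 3×11×9 = 297
triangle coeff Δ(1,5,4) = 1/495
Σ_t [1,1]: t=1:−1/576 = -1/576
(3j)²=5/99 [(1 5 4; 0 0 0)], sign=-1
Σ_t [1,1]: t=1:−1/40320 = -1/40320
(3j)²=1/55 [(1 5 4; 0 -4 4)], sign=-1
⇒ 4πI² = 3/11
I = (+1)√(3/11/(4π)) = 0.14731920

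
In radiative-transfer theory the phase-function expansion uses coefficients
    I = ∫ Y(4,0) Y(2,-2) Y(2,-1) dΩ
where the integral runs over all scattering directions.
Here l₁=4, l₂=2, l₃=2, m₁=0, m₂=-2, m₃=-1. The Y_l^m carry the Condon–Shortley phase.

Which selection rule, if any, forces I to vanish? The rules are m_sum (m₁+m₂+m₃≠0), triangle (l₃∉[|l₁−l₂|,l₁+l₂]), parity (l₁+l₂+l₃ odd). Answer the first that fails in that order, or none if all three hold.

m_sum

azimuthal sum: 0 − 2 − 1 = -3  ✗
2 ≤ 2 ≤ 6 (triangle on l)
L = 4 + 2 + 2 = 8 (even)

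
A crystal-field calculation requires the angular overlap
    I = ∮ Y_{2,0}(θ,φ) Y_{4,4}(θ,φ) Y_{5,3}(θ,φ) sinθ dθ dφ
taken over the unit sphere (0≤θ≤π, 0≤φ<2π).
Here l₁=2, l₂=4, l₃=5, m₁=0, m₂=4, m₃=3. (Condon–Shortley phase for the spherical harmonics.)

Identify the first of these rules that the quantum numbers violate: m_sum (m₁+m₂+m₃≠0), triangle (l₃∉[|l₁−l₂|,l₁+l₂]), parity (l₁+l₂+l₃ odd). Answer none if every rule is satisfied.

Σmᵢ = 7  ✗
l₃∈[|l₁−l₂|,l₁+l₂]=[2,6], have l₃=5
Σlᵢ = 11 ⇒ odd

m_sum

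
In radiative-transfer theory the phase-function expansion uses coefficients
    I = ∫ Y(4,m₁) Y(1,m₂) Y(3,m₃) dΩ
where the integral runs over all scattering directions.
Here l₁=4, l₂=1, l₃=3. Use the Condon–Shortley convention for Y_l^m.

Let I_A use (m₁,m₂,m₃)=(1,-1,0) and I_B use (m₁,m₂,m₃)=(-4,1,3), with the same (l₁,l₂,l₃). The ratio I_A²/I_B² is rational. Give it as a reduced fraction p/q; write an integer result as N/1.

Shared (l₁,l₂,l₃)=(4,1,3): N and (l;000)² cancel in I_A²/I_B².
A: Δ = 2!·6!·0!/9! = 1/252; Racah Σ t=0..0: t=0:+1/72 = 1/72; ⇒ 3j(4 1 3; 1 -1 0)² = 5/126, sgn -1
B: Δ = 2!·6!·0!/9! = 1/252; Racah Σ t=2..2: t=2:+1/1440 = 1/1440; ⇒ 3j(4 1 3; -4 1 3)² = 1/9, sgn +1
I_A²/I_B² = (5/126)/(1/9) = 5/14

5/14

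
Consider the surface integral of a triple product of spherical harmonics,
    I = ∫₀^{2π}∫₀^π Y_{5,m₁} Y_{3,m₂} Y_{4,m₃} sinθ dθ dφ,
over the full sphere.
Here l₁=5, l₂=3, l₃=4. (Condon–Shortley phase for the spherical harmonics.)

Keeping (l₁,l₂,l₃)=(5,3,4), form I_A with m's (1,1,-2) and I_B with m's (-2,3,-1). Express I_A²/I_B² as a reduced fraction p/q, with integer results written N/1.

1849/5250

Shared (l₁,l₂,l₃)=(5,3,4): N and (l;000)² cancel in I_A²/I_B².
A: Δ = 4!·6!·2!/13! = 1/180180; Racah Σ t=2..4: t=2:+1/384 t=3:−1/720 t=4:+1/34560 = 43/34560; ⇒ 3j(5 3 4; 1 1 -2)² = 1849/180180, sgn +1
B: Δ = 4!·6!·2!/13! = 1/180180; Racah Σ t=4..4: t=4:+1/1728 = 1/1728; ⇒ 3j(5 3 4; -2 3 -1)² = 25/858, sgn -1
I_A²/I_B² = (1849/180180)/(25/858) = 1849/5250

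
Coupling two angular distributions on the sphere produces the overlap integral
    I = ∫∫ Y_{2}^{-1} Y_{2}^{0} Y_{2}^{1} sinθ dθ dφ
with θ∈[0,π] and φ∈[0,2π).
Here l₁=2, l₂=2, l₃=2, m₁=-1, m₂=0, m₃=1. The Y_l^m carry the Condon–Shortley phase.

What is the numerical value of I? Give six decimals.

Checks pass: Σm=0; 6 even; l₃=2∈[0,4].
(2·2+1)(2·2+1)(2·2+1) = 125
Δ: 2! 2! 2! / 7! → 1/630
sum: t=0:+1/8 t=1:−1/1 t=2:+1/8 = -3/4
3j²(2 2 2; 0 0 0) = Δ·Π!·Σ² = 2/35  (sign -1)
sum: t=1:−1/2 t=2:+1/4 = -1/4
3j²(2 2 2; -1 0 1) = Δ·Π!·Σ² = 1/70  (sign +1)
combine: 4πI² = 125·2/35·1/70 = 5/49
take √, sign -1: I = -0.09011188

-0.090112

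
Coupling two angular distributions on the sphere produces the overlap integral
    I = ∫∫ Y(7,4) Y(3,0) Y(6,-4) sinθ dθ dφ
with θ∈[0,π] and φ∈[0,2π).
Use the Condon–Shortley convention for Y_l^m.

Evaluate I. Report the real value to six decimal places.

m-sum 0 ✓  L=16 even ✓  4≤6≤10 ✓
Π(2lᵢ+1) = 15×7×13 = 1365
triangle coeff Δ(7,3,6) = 1/2042040
Σ_t [1,3]: t=1:−1/207360 t=2:+1/57600 t=3:−1/207360 = 1/129600
(3j)²=168/12155 [(7 3 6; 0 0 0)], sign=+1
Σ_t [1,3]: t=1:−1/967680 t=2:+1/1451520 t=3:−1/43545600 = -1/2721600
(3j)²=32/7735 [(7 3 6; 4 0 -4)], sign=-1
⇒ 4πI² = 16128/206635
I = (-1)√(16128/206635/(4π)) = -0.07881037

-0.078810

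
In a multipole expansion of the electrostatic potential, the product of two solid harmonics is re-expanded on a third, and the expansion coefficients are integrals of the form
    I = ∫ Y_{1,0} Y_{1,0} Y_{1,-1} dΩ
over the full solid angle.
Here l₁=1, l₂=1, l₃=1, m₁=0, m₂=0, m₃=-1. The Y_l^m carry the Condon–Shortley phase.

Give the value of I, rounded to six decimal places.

0 + 0 − 1 = -1 ≠ 0: azimuthal integral kills it; I = 0

0.000000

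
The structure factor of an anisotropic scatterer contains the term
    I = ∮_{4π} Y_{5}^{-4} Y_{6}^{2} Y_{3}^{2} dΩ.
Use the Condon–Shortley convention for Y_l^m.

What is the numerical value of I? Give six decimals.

-0.139560

Checks pass: Σm=0; 14 even; l₃=3∈[1,11].
(2·5+1)(2·6+1)(2·3+1) = 1001
Δ: 8! 2! 4! / 15! → 1/675675
sum: t=3:−1/8640 t=4:+1/2304 t=5:−1/8640 = 7/34560
3j²(5 6 3; 0 0 0) = Δ·Π!·Σ² = 7/429  (sign -1)
sum: t=7:−1/60480 t=8:+1/967680 = -1/64512
3j²(5 6 3; -4 2 2) = Δ·Π!·Σ² = 15/1001  (sign +1)
combine: 4πI² = 1001·7/429·15/1001 = 35/143
take √, sign -1: I = -0.13956004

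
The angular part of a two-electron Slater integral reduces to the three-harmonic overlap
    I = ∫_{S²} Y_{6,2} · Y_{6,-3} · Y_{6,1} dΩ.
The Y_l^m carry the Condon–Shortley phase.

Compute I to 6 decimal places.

-0.055657

Rules hold: Σm=0, L=18 even, 0≤6≤12.
N = 13·13·13 = 2197
Δ = 6!·6!·6!/19! = 1/325909584
Racah Σ t=0..6: t=0:+1/373248000 t=1:−1/1728000 t=2:+1/110592 t=3:−1/46656 t=4:+1/110592 t=5:−1/1728000 t=6:+1/373248000 = -7/1555200
⇒ 3j(6 6 6; 0 0 0)² = 400/46189, sgn -1
Racah Σ t=0..3: t=0:+1/1244160 t=1:−1/207360 t=2:+1/276480 t=3:−1/3110400 = -1/1382400
⇒ 3j(6 6 6; 2 -3 1)² = 189/92378, sgn +1
4πI² = N·(3j₀)²·(3jₘ)² = 491400/12623809
I = -1·√(0.0389264/4π) = -0.05565670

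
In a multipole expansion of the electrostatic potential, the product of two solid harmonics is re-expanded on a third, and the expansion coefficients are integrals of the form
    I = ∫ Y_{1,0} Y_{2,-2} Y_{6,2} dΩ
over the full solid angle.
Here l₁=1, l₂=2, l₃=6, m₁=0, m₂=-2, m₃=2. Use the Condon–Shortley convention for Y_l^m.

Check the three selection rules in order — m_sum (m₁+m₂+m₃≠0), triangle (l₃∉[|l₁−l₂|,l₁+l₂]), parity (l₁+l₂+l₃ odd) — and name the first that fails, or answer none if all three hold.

m₁+m₂+m₃ = 0 − 2 + 2 = 0  ✓
triangle: |1−2|=1 ≤ l₃=6 ≤ 1+2=3  ✗
parity: l₁+l₂+l₃ = 9 is odd

triangle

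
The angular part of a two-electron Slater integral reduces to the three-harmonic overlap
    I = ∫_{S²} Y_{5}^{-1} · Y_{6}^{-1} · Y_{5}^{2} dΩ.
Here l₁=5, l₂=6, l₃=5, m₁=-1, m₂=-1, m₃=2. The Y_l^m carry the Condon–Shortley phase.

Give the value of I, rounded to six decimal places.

Checks pass: Σm=0; 16 even; l₃=5∈[1,11].
(2·5+1)(2·6+1)(2·5+1) = 1573
Δ: 6! 4! 6! / 17! → 1/28588560
sum: t=1:−1/345600 t=2:+1/13824 t=3:−1/5184 t=4:+1/13824 t=5:−1/345600 = -7/129600
3j²(5 6 5; 0 0 0) = Δ·Π!·Σ² = 80/7293  (sign +1)
sum: t=2:+1/41472 t=3:−1/10368 t=4:+1/23040 t=5:−1/518400 = -1/32400
3j²(5 6 5; -1 -1 2) = Δ·Π!·Σ² = 128/12155  (sign +1)
combine: 4πI² = 1573·80/7293·128/12155 = 2048/11271
take √, sign +1: I = 0.12024827

0.120248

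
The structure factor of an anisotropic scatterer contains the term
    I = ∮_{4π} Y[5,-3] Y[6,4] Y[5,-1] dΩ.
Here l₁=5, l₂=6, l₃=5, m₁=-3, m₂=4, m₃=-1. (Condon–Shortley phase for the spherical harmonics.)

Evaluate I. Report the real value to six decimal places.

-0.069086

Checks pass: Σm=0; 16 even; l₃=5∈[1,11].
(2·5+1)(2·6+1)(2·5+1) = 1573
Δ: 6! 4! 6! / 17! → 1/28588560
sum: t=1:−1/345600 t=2:+1/13824 t=3:−1/5184 t=4:+1/13824 t=5:−1/345600 = -7/129600
3j²(5 6 5; 0 0 0) = Δ·Π!·Σ² = 80/7293  (sign +1)
sum: t=4:+1/829440 t=5:−1/86400 t=6:+1/138240 = -13/4147200
3j²(5 6 5; -3 4 -1) = Δ·Π!·Σ² = 13/3740  (sign -1)
combine: 4πI² = 1573·80/7293·13/3740 = 52/867
take √, sign -1: I = -0.06908555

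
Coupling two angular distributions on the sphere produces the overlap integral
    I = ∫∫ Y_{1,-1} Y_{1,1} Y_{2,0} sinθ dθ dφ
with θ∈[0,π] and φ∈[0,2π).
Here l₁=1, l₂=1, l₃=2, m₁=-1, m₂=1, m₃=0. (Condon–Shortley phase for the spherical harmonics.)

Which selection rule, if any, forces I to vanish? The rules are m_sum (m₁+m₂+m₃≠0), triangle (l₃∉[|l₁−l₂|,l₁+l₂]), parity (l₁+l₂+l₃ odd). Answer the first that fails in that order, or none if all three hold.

none

azimuthal sum: -1 + 1 + 0 = 0  ✓
0 ≤ 2 ≤ 2 (triangle on l)  ✓
L = 1 + 1 + 2 = 4 (even)  ✓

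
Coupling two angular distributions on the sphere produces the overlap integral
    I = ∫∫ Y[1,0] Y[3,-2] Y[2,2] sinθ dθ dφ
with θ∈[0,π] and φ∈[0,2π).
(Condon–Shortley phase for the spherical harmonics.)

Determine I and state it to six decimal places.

Checks pass: Σm=0; 6 even; l₃=2∈[2,4].
(2·1+1)(2·3+1)(2·2+1) = 105
Δ: 2! 0! 4! / 7! → 1/105
sum: t=1:−1/4 = -1/4
3j²(1 3 2; 0 0 0) = Δ·Π!·Σ² = 3/35  (sign -1)
sum: t=1:−1/24 = -1/24
3j²(1 3 2; 0 -2 2) = Δ·Π!·Σ² = 1/21  (sign -1)
combine: 4πI² = 105·3/35·1/21 = 3/7
take √, sign +1: I = 0.18467439

0.184674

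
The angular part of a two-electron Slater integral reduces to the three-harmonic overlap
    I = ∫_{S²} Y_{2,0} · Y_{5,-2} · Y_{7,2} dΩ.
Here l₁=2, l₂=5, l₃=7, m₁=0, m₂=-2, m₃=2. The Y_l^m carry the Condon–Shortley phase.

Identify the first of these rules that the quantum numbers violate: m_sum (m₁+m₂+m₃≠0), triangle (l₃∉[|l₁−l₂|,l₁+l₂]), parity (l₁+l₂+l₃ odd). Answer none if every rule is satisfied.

none

m₁+m₂+m₃ = 0 − 2 + 2 = 0  ✓
triangle: |2−5|=3 ≤ l₃=7 ≤ 2+5=7  ✓
parity: l₁+l₂+l₃ = 14 is even  ✓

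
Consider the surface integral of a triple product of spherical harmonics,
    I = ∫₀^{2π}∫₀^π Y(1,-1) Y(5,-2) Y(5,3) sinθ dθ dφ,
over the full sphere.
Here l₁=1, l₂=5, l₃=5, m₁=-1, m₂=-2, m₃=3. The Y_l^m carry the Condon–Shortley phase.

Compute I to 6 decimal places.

Σlᵢ=11 odd — θ-integrand is odd under cosθ→−cosθ; I=0

0.000000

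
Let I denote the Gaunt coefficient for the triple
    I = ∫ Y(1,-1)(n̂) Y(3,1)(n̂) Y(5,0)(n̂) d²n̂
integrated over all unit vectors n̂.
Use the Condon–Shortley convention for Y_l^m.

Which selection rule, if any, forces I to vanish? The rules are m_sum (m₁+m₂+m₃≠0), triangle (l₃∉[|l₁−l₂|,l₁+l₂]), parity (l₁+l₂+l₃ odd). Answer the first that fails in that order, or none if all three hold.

triangle

azimuthal sum: -1 + 1 + 0 = 0  ✓
2 ≤ 5 ≤ 4 (triangle on l)  ✗
L = 1 + 3 + 5 = 9 (odd)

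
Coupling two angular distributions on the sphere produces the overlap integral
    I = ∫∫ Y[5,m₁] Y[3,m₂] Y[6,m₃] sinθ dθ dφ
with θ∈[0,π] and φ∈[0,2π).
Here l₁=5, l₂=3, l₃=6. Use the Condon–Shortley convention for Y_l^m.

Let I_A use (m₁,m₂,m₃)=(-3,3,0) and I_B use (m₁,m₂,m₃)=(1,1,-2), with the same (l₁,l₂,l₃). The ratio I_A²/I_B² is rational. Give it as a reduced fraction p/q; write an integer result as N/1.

Shared (l₁,l₂,l₃)=(5,3,6): N and (l;000)² cancel in I_A²/I_B².
A: Δ = 2!·8!·4!/15! = 1/675675; Racah Σ t=2..2: t=2:+1/69120 = 1/69120; ⇒ 3j(5 3 6; -3 3 0)² = 4/429, sgn +1
B: Δ = 2!·8!·4!/15! = 1/675675; Racah Σ t=0..2: t=0:+1/27648 t=1:−1/4320 t=2:+1/11520 = -1/9216; ⇒ 3j(5 3 6; 1 1 -2)² = 2/143, sgn -1
I_A²/I_B² = (4/429)/(2/143) = 2/3

2/3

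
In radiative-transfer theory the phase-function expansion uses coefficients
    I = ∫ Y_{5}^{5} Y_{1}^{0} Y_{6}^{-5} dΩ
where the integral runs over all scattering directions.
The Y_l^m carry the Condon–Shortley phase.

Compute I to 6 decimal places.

Checks pass: Σm=0; 12 even; l₃=6∈[4,6].
(2·5+1)(2·1+1)(2·6+1) = 429
Δ: 0! 10! 2! / 13! → 1/858
sum: t=0:+1/14400 = 1/14400
3j²(5 1 6; 0 0 0) = Δ·Π!·Σ² = 6/143  (sign +1)
sum: t=0:+1/3628800 = 1/3628800
3j²(5 1 6; 5 0 -5) = Δ·Π!·Σ² = 1/78  (sign -1)
combine: 4πI² = 429·6/143·1/78 = 3/13
take √, sign -1: I = -0.13551395

-0.135514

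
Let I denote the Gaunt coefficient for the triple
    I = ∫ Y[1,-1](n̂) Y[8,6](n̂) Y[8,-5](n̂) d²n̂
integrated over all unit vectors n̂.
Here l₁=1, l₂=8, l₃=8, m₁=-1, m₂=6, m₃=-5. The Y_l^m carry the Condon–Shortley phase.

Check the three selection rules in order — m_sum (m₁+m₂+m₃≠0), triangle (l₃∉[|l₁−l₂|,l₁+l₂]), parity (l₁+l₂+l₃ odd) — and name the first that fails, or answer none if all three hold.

parity

Σmᵢ = 0  ✓
l₃∈[|l₁−l₂|,l₁+l₂]=[7,9], have l₃=8  ✓
Σlᵢ = 17 ⇒ odd  ✗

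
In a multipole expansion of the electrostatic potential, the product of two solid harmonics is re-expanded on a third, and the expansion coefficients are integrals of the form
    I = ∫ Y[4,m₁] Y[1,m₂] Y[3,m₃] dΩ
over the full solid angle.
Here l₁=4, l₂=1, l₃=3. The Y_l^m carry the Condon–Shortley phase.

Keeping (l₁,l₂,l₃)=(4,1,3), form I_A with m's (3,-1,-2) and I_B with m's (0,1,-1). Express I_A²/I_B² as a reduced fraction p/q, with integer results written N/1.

Shared (l₁,l₂,l₃)=(4,1,3): N and (l;000)² cancel in I_A²/I_B².
A: Δ = 2!·6!·0!/9! = 1/252; Racah Σ t=0..0: t=0:+1/240 = 1/240; ⇒ 3j(4 1 3; 3 -1 -2)² = 1/12, sgn -1
B: Δ = 2!·6!·0!/9! = 1/252; Racah Σ t=2..2: t=2:+1/96 = 1/96; ⇒ 3j(4 1 3; 0 1 -1)² = 1/42, sgn +1
I_A²/I_B² = (1/12)/(1/42) = 7/2

7/2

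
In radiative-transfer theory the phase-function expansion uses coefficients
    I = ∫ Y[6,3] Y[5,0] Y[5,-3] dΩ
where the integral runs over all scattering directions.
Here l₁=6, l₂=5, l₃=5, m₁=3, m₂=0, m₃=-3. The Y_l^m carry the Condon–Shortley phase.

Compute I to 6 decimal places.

Rules hold: Σm=0, L=16 even, 1≤5≤11.
N = 13·11·11 = 1573
Δ = 6!·6!·4!/17! = 1/28588560
Racah Σ t=1..5: t=1:−1/345600 t=2:+1/13824 t=3:−1/5184 t=4:+1/13824 t=5:−1/345600 = -7/129600
⇒ 3j(6 5 5; 0 0 0)² = 80/7293, sgn +1
Racah Σ t=1..3: t=1:−1/138240 t=2:+1/34560 t=3:−1/103680 = 1/82944
⇒ 3j(6 5 5; 3 0 -3)² = 125/9724, sgn +1
4πI² = N·(3j₀)²·(3jₘ)² = 2500/11271
I = +1·√(0.221808/4π) = 0.13285682

0.132857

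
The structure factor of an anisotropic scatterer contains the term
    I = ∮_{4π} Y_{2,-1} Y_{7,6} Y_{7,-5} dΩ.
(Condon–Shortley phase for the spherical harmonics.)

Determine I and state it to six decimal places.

Rules hold: Σm=0, L=16 even, 5≤7≤9.
N = 5·15·15 = 1125
Δ = 2!·2!·12!/17! = 1/185640
Racah Σ t=0..2: t=0:+1/2419200 t=1:−1/518400 t=2:+1/2419200 = -1/907200
⇒ 3j(2 7 7; 0 0 0)² = 56/3315, sgn +1
Racah Σ t=1..2: t=1:−1/958003200 t=2:+1/79833600 = 1/87091200
⇒ 3j(2 7 7; -1 6 -5)² = 121/4760, sgn +1
4πI² = N·(3j₀)²·(3jₘ)² = 1815/3757
I = +1·√(0.483098/4π) = 0.19607074

0.196071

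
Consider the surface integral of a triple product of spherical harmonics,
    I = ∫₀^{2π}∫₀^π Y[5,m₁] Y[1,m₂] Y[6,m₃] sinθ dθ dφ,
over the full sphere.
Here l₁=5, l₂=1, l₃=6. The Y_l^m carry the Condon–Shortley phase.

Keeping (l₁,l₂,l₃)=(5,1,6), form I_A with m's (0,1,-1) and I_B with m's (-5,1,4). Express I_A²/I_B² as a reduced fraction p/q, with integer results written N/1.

21/1

Shared (l₁,l₂,l₃)=(5,1,6): N and (l;000)² cancel in I_A²/I_B².
A: Δ = 0!·10!·2!/13! = 1/858; Racah Σ t=0..0: t=0:+1/28800 = 1/28800; ⇒ 3j(5 1 6; 0 1 -1)² = 7/286, sgn -1
B: Δ = 0!·10!·2!/13! = 1/858; Racah Σ t=0..0: t=0:+1/7257600 = 1/7257600; ⇒ 3j(5 1 6; -5 1 4)² = 1/858, sgn +1
I_A²/I_B² = (7/286)/(1/858) = 21/1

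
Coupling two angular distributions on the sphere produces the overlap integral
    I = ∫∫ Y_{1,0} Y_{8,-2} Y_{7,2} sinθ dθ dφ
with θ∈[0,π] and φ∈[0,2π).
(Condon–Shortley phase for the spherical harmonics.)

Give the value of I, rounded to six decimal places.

Checks pass: Σm=0; 16 even; l₃=7∈[7,9].
(2·1+1)(2·8+1)(2·7+1) = 765
Δ: 2! 0! 14! / 17! → 1/2040
sum: t=1:−1/25401600 = -1/25401600
3j²(1 8 7; 0 0 0) = Δ·Π!·Σ² = 8/255  (sign +1)
sum: t=1:−1/43545600 = -1/43545600
3j²(1 8 7; 0 -2 2) = Δ·Π!·Σ² = 1/34  (sign +1)
combine: 4πI² = 765·8/255·1/34 = 12/17
take √, sign +1: I = 0.23700703

0.237007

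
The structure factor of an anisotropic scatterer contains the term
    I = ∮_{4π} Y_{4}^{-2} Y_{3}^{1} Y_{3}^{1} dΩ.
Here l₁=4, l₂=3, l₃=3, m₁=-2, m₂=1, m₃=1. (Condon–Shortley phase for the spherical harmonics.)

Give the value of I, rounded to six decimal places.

0.162193

Rules hold: Σm=0, L=10 even, 1≤3≤7.
N = 9·7·7 = 441
Δ = 4!·4!·2!/11! = 1/34650
Racah Σ t=1..3: t=1:−1/72 t=2:+1/16 t=3:−1/72 = 5/144
⇒ 3j(4 3 3; 0 0 0)² = 2/77, sgn -1
Racah Σ t=2..4: t=2:+1/192 t=3:−1/36 t=4:+1/192 = -5/288
⇒ 3j(4 3 3; -2 1 1)² = 20/693, sgn -1
4πI² = N·(3j₀)²·(3jₘ)² = 40/121
I = +1·√(0.330579/4π) = 0.16219310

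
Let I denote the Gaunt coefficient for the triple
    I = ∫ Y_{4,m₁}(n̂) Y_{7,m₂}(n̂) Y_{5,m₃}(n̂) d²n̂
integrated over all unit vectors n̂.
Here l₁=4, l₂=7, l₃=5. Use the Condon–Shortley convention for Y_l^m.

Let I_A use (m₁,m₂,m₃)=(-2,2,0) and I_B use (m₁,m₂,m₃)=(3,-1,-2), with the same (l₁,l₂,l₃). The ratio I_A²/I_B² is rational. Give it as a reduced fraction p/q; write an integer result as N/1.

2/245

Same 4,7,5: normalisation and zero-m 3j drop out of the ratio.
A: Δ: 6! 2! 8! / 17! → 1/6126120; sum: t=4:+1/69120 t=5:−1/69120 t=6:+1/1036800 = 1/1036800; 3j²(4 7 5; -2 2 0) = Δ·Π!·Σ² = 1/7293  (sign -1)
B: Δ: 6! 2! 8! / 17! → 1/6126120; sum: t=0:+1/1036800 t=1:−1/172800 = -1/207360; 3j²(4 7 5; 3 -1 -2) = Δ·Π!·Σ² = 245/14586  (sign +1)
I_A²/I_B² = (1/7293)/(245/14586) = 2/245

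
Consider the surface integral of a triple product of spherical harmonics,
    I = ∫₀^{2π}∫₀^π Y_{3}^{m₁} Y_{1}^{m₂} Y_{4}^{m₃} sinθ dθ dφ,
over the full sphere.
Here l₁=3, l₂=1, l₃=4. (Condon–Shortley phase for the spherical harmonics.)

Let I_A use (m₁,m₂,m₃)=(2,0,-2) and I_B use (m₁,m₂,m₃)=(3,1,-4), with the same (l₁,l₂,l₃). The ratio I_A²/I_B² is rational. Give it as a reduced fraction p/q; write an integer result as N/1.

3/7

l's match ⇒ only the (l;m) 3-j factors differ between A and B.
A: triangle coeff Δ(3,1,4) = 1/252; Σ_t [0,0]: t=0:+1/120 = 1/120; (3j)²=1/21 [(3 1 4; 2 0 -2)], sign=+1
B: triangle coeff Δ(3,1,4) = 1/252; Σ_t [0,0]: t=0:+1/1440 = 1/1440; (3j)²=1/9 [(3 1 4; 3 1 -4)], sign=+1
I_A²/I_B² = (1/21)/(1/9) = 3/7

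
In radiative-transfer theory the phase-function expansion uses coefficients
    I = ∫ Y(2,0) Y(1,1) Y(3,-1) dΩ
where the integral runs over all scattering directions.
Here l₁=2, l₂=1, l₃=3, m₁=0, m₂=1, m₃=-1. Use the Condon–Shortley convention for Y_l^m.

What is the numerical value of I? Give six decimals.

-0.202301

Checks pass: Σm=0; 6 even; l₃=3∈[1,3].
(2·2+1)(2·1+1)(2·3+1) = 105
Δ: 0! 4! 2! / 7! → 1/105
sum: t=0:+1/4 = 1/4
3j²(2 1 3; 0 0 0) = Δ·Π!·Σ² = 3/35  (sign -1)
sum: t=0:+1/8 = 1/8
3j²(2 1 3; 0 1 -1) = Δ·Π!·Σ² = 2/35  (sign +1)
combine: 4πI² = 105·3/35·2/35 = 18/35
take √, sign -1: I = -0.20230066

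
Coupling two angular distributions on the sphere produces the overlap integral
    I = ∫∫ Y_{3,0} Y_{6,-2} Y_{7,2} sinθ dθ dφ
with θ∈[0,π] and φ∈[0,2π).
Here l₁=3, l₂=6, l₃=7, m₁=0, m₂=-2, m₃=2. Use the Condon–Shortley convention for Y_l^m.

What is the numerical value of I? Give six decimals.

Rules hold: Σm=0, L=16 even, 3≤7≤9.
N = 7·13·15 = 1365
Δ = 2!·4!·10!/17! = 1/2042040
Racah Σ t=0..2: t=0:+1/207360 t=1:−1/57600 t=2:+1/207360 = -1/129600
⇒ 3j(3 6 7; 0 0 0)² = 168/12155, sgn +1
Racah Σ t=0..2: t=0:+1/207360 t=1:−1/120960 t=2:+1/967680 = -1/414720
⇒ 3j(3 6 7; 0 -2 2)² = 21/4862, sgn +1
4πI² = N·(3j₀)²·(3jₘ)² = 37044/454597
I = +1·√(0.0814876/4π) = 0.08052685

0.080527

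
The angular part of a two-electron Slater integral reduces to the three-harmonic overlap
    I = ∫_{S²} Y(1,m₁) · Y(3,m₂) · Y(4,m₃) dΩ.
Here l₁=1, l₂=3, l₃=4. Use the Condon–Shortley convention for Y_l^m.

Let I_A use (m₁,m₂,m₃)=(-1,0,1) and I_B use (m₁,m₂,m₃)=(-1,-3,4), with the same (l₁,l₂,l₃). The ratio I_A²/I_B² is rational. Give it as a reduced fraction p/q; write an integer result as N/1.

Shared (l₁,l₂,l₃)=(1,3,4): N and (l;000)² cancel in I_A²/I_B².
A: Δ = 0!·2!·6!/9! = 1/252; Racah Σ t=0..0: t=0:+1/72 = 1/72; ⇒ 3j(1 3 4; -1 0 1)² = 5/126, sgn -1
B: Δ = 0!·2!·6!/9! = 1/252; Racah Σ t=0..0: t=0:+1/1440 = 1/1440; ⇒ 3j(1 3 4; -1 -3 4)² = 1/9, sgn +1
I_A²/I_B² = (5/126)/(1/9) = 5/14

5/14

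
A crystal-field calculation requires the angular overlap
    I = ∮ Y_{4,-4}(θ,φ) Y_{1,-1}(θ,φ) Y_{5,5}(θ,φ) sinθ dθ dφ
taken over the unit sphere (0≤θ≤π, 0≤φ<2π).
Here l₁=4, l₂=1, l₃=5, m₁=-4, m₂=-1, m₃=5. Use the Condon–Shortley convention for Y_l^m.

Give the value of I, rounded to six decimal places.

-0.329416

m-sum 0 ✓  L=10 even ✓  3≤5≤5 ✓
Π(2lᵢ+1) = 9×3×11 = 297
triangle coeff Δ(4,1,5) = 1/495
Σ_t [0,0]: t=0:+1/576 = 1/576
(3j)²=5/99 [(4 1 5; 0 0 0)], sign=-1
Σ_t [0,0]: t=0:+1/80640 = 1/80640
(3j)²=1/11 [(4 1 5; -4 -1 5)], sign=+1
⇒ 4πI² = 15/11
I = (-1)√(15/11/(4π)) = -0.32941575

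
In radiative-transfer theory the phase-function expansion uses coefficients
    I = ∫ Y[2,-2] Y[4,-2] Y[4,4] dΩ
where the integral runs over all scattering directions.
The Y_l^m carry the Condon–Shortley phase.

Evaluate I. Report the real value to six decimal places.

Checks pass: Σm=0; 10 even; l₃=4∈[2,6].
(2·2+1)(2·4+1)(2·4+1) = 405
Δ: 2! 2! 6! / 11! → 1/13860
sum: t=0:+1/192 t=1:−1/36 t=2:+1/192 = -5/288
3j²(2 4 4; 0 0 0) = Δ·Π!·Σ² = 20/693  (sign -1)
sum: t=2:+1/2880 = 1/2880
3j²(2 4 4; -2 -2 4) = Δ·Π!·Σ² = 2/165  (sign +1)
combine: 4πI² = 405·20/693·2/165 = 120/847
take √, sign -1: I = -0.10618031

-0.106180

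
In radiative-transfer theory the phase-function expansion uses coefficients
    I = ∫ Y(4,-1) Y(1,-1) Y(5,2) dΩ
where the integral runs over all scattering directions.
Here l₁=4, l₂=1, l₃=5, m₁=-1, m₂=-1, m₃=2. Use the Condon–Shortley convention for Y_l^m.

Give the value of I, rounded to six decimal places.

m-sum 0 ✓  L=10 even ✓  3≤5≤5 ✓
Π(2lᵢ+1) = 9×3×11 = 297
triangle coeff Δ(4,1,5) = 1/495
Σ_t [0,0]: t=0:+1/576 = 1/576
(3j)²=5/99 [(4 1 5; 0 0 0)], sign=-1
Σ_t [0,0]: t=0:+1/1440 = 1/1440
(3j)²=7/165 [(4 1 5; -1 -1 2)], sign=-1
⇒ 4πI² = 7/11
I = (+1)√(7/11/(4π)) = 0.22503380

0.225034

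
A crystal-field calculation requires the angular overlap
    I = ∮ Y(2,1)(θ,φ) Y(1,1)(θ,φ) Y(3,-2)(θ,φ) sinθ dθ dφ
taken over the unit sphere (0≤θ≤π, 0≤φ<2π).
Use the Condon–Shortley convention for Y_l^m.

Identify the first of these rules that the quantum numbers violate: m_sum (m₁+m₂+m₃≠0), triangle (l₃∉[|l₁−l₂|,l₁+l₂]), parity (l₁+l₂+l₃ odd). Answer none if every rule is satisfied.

none

Σmᵢ = 0  ✓
l₃∈[|l₁−l₂|,l₁+l₂]=[1,3], have l₃=3  ✓
Σlᵢ = 6 ⇒ even  ✓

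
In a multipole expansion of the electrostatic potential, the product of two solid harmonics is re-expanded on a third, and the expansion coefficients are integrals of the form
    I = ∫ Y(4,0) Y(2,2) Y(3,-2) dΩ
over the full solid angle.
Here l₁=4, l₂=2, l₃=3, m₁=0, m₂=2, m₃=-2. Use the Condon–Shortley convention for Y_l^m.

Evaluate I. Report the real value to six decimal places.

L=9 odd ⇒ parity kills the (l;000) factor ⇒ I = 0

0.000000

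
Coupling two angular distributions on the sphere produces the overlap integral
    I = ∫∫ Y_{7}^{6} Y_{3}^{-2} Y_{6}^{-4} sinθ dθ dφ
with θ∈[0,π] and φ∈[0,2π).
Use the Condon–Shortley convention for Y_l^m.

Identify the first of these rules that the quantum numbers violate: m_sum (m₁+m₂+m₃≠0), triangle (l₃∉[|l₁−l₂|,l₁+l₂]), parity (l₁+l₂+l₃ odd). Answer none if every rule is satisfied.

none

m₁+m₂+m₃ = 6 − 2 − 4 = 0  ✓
triangle: |7−3|=4 ≤ l₃=6 ≤ 7+3=10  ✓
parity: l₁+l₂+l₃ = 16 is even  ✓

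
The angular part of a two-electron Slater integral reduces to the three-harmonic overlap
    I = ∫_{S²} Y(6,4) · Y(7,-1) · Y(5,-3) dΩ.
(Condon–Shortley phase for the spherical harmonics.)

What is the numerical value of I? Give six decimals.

Checks pass: Σm=0; 18 even; l₃=5∈[1,13].
(2·6+1)(2·7+1)(2·5+1) = 2145
Δ: 8! 4! 6! / 19! → 1/174594420
sum: t=2:+1/4147200 t=3:−1/207360 t=4:+1/82944 t=5:−1/207360 t=6:+1/4147200 = 1/345600
3j²(6 7 5; 0 0 0) = Δ·Π!·Σ² = 420/46189  (sign -1)
sum: t=0:+1/116121600 t=1:−1/3628800 t=2:+1/1658880 = 13/38707200
3j²(6 7 5; 4 -1 -3) = Δ·Π!·Σ² = 39/3553  (sign +1)
combine: 4πI² = 2145·420/46189·39/3553 = 245700/1147619
take √, sign -1: I = -0.13052653

-0.130527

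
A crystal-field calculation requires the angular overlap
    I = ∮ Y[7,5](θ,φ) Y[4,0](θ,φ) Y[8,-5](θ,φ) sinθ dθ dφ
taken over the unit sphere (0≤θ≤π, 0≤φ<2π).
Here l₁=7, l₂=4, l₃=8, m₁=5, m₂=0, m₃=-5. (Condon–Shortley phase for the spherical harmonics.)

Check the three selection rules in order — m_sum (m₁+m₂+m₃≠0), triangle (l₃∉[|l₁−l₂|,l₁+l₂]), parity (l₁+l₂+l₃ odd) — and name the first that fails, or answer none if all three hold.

parity

azimuthal sum: 5 + 0 − 5 = 0  ✓
3 ≤ 8 ≤ 11 (triangle on l)  ✓
L = 7 + 4 + 8 = 19 (odd)  ✗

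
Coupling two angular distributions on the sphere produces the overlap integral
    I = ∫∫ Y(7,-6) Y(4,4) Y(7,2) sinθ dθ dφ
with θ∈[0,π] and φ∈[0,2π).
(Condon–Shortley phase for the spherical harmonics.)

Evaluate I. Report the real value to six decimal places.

Rules hold: Σm=0, L=18 even, 3≤7≤11.
N = 15·9·15 = 2025
Δ = 4!·10!·4!/19! = 1/58198140
Racah Σ t=0..4: t=0:+1/17418240 t=1:−1/622080 t=2:+1/230400 t=3:−1/622080 t=4:+1/17418240 = 1/806400
⇒ 3j(7 4 7; 0 0 0)² = 2268/230945, sgn -1
Racah Σ t=4..4: t=4:+1/209018880 = 1/209018880
⇒ 3j(7 4 7; -6 4 2)² = 25/5814, sgn -1
4πI² = N·(3j₀)²·(3jₘ)² = 1275750/14919047
I = +1·√(0.0855115/4π) = 0.08249114

0.082491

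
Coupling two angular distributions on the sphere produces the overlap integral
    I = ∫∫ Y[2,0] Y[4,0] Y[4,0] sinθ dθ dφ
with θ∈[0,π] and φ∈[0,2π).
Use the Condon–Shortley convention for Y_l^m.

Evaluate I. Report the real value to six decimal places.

m-sum 0 ✓  L=10 even ✓  2≤4≤6 ✓
Π(2lᵢ+1) = 5×9×9 = 405
triangle coeff Δ(2,4,4) = 1/13860
Σ_t [0,2]: t=0:+1/192 t=1:−1/36 t=2:+1/192 = -5/288
(3j)²=20/693 [(2 4 4; 0 0 0)], sign=-1
(m-triple is (0,0,0) — same symbol as above.)
⇒ 4πI² = 2000/5929
I = (+1)√(2000/5929/(4π)) = 0.16383977

0.163840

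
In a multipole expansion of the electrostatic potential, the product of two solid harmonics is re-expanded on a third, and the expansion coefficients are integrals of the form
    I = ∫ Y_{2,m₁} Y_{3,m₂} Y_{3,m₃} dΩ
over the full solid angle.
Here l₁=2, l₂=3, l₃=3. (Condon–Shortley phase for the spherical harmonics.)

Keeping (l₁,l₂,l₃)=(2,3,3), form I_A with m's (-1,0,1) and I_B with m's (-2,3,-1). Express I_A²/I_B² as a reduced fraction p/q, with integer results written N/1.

Shared (l₁,l₂,l₃)=(2,3,3): N and (l;000)² cancel in I_A²/I_B².
A: Δ = 2!·2!·4!/9! = 1/3780; Racah Σ t=1..2: t=1:−1/8 t=2:+1/12 = -1/24; ⇒ 3j(2 3 3; -1 0 1)² = 1/210, sgn -1
B: Δ = 2!·2!·4!/9! = 1/3780; Racah Σ t=2..2: t=2:+1/96 = 1/96; ⇒ 3j(2 3 3; -2 3 -1)² = 1/42, sgn +1
I_A²/I_B² = (1/210)/(1/42) = 1/5

1/5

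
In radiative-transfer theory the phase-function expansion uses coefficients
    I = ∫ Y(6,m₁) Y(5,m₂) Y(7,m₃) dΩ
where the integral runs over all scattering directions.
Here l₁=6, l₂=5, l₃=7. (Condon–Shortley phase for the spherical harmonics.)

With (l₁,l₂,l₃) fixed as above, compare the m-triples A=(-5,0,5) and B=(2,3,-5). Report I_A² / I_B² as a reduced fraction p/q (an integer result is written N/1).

l's match ⇒ only the (l;m) 3-j factors differ between A and B.
A: triangle coeff Δ(6,5,7) = 1/174594420; Σ_t [3,4]: t=3:−1/11612160 t=4:+1/14515200 = -1/58060800; (3j)²=55/58786 [(6 5 7; -5 0 5)], sign=-1
B: triangle coeff Δ(6,5,7) = 1/174594420; Σ_t [2,4]: t=2:+1/4147200 t=3:−1/3628800 t=4:+1/46448640 = -1/77414400; (3j)²=3/41990 [(6 5 7; 2 3 -5)], sign=-1
I_A²/I_B² = (55/58786)/(3/41990) = 275/21

275/21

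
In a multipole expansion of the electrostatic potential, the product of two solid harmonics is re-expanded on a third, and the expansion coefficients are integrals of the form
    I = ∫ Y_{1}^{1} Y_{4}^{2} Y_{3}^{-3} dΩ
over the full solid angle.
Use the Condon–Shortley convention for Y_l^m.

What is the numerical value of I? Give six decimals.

0.061558

m-sum 0 ✓  L=8 even ✓  3≤3≤5 ✓
Π(2lᵢ+1) = 3×9×7 = 189
triangle coeff Δ(1,4,3) = 1/252
Σ_t [1,1]: t=1:−1/36 = -1/36
(3j)²=4/63 [(1 4 3; 0 0 0)], sign=+1
Σ_t [0,0]: t=0:+1/1440 = 1/1440
(3j)²=1/252 [(1 4 3; 1 2 -3)], sign=+1
⇒ 4πI² = 1/21
I = (+1)√(1/21/(4π)) = 0.06155813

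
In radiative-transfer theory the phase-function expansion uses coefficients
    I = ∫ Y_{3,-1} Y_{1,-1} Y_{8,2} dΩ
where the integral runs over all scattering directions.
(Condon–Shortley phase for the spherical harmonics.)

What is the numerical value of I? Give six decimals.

|3−1|≤8≤3+1 violated ⇒ I = 0

0.000000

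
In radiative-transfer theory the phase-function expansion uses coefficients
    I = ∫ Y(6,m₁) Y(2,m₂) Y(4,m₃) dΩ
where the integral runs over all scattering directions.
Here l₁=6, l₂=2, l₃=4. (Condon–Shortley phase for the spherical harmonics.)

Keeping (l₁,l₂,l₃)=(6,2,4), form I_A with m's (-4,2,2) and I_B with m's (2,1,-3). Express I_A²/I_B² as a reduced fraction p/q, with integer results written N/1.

Shared (l₁,l₂,l₃)=(6,2,4): N and (l;000)² cancel in I_A²/I_B².
A: Δ = 4!·8!·0!/13! = 1/6435; Racah Σ t=4..4: t=4:+1/34560 = 1/34560; ⇒ 3j(6 2 4; -4 2 2)² = 14/429, sgn +1
B: Δ = 4!·8!·0!/13! = 1/6435; Racah Σ t=3..3: t=3:−1/30240 = -1/30240; ⇒ 3j(6 2 4; 2 1 -3)² = 32/6435, sgn +1
I_A²/I_B² = (14/429)/(32/6435) = 105/16

105/16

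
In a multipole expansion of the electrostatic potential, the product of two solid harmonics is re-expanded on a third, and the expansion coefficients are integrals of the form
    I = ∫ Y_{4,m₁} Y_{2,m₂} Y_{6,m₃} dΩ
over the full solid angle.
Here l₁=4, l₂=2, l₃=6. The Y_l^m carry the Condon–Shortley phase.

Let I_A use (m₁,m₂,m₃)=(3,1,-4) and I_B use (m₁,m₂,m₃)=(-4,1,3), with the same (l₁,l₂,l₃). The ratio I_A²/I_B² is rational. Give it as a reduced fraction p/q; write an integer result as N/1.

80/3

l's match ⇒ only the (l;m) 3-j factors differ between A and B.
A: triangle coeff Δ(4,2,6) = 1/6435; Σ_t [0,0]: t=0:+1/30240 = 1/30240; (3j)²=16/429 [(4 2 6; 3 1 -4)], sign=+1
B: triangle coeff Δ(4,2,6) = 1/6435; Σ_t [0,0]: t=0:+1/241920 = 1/241920; (3j)²=1/715 [(4 2 6; -4 1 3)], sign=-1
I_A²/I_B² = (16/429)/(1/715) = 80/3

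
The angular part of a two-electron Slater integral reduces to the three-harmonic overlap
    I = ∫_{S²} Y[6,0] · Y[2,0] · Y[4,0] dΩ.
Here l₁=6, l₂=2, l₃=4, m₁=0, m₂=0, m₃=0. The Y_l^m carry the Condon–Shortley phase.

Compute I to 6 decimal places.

0.238565

m-sum 0 ✓  L=12 even ✓  4≤4≤8 ✓
Π(2lᵢ+1) = 13×5×9 = 585
triangle coeff Δ(6,2,4) = 1/6435
Σ_t [2,2]: t=2:+1/2304 = 1/2304
(3j)²=5/143 [(6 2 4; 0 0 0)], sign=+1
(m-triple is (0,0,0) — same symbol as above.)
⇒ 4πI² = 1125/1573
I = (+1)√(1125/1573/(4π)) = 0.23856513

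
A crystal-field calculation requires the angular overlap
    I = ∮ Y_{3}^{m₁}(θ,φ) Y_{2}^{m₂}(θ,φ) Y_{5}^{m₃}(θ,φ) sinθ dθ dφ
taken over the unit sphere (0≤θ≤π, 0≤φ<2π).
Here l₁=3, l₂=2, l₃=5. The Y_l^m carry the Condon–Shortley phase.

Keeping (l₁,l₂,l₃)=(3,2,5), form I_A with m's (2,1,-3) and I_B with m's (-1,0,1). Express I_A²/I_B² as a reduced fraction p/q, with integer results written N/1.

56/45

Shared (l₁,l₂,l₃)=(3,2,5): N and (l;000)² cancel in I_A²/I_B².
A: Δ = 0!·6!·4!/11! = 1/2310; Racah Σ t=0..0: t=0:+1/720 = 1/720; ⇒ 3j(3 2 5; 2 1 -3)² = 8/165, sgn +1
B: Δ = 0!·6!·4!/11! = 1/2310; Racah Σ t=0..0: t=0:+1/192 = 1/192; ⇒ 3j(3 2 5; -1 0 1)² = 3/77, sgn +1
I_A²/I_B² = (8/165)/(3/77) = 56/45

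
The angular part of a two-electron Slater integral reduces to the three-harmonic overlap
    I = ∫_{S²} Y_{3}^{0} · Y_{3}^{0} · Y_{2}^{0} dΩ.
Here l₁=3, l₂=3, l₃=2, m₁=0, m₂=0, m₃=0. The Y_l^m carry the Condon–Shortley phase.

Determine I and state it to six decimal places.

Checks pass: Σm=0; 8 even; l₃=2∈[0,6].
(2·3+1)(2·3+1)(2·2+1) = 245
Δ: 4! 2! 2! / 9! → 1/3780
sum: t=1:−1/24 t=2:+1/4 t=3:−1/24 = 1/6
3j²(3 3 2; 0 0 0) = Δ·Π!·Σ² = 4/105  (sign +1)
(m-triple is (0,0,0) — same symbol as above.)
combine: 4πI² = 245·4/105·4/105 = 16/45
take √, sign +1: I = 0.16820883

0.168209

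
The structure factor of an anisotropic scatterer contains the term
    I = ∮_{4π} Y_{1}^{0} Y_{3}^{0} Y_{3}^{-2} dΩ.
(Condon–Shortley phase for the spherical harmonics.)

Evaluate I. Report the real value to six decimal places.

0.000000

m-sum = 0 + 0 − 2 = -2 ≠ 0 ⇒ I = 0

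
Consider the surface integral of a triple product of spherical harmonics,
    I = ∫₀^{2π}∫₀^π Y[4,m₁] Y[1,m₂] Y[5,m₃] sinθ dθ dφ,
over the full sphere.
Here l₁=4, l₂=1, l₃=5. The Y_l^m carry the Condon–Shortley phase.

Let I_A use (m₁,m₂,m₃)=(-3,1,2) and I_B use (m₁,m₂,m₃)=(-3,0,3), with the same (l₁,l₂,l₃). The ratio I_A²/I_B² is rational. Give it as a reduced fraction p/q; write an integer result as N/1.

3/16

Same 4,1,5: normalisation and zero-m 3j drop out of the ratio.
A: Δ: 0! 8! 2! / 11! → 1/495; sum: t=0:+1/10080 = 1/10080; 3j²(4 1 5; -3 1 2) = Δ·Π!·Σ² = 1/165  (sign -1)
B: Δ: 0! 8! 2! / 11! → 1/495; sum: t=0:+1/5040 = 1/5040; 3j²(4 1 5; -3 0 3) = Δ·Π!·Σ² = 16/495  (sign +1)
I_A²/I_B² = (1/165)/(16/495) = 3/16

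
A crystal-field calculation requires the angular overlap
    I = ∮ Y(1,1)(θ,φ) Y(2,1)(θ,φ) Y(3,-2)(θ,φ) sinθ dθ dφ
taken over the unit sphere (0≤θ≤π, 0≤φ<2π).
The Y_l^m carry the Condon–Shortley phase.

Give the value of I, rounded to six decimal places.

Checks pass: Σm=0; 6 even; l₃=3∈[1,3].
(2·1+1)(2·2+1)(2·3+1) = 105
Δ: 0! 2! 4! / 7! → 1/105
sum: t=0:+1/4 = 1/4
3j²(1 2 3; 0 0 0) = Δ·Π!·Σ² = 3/35  (sign -1)
sum: t=0:+1/12 = 1/12
3j²(1 2 3; 1 1 -2) = Δ·Π!·Σ² = 2/21  (sign -1)
combine: 4πI² = 105·3/35·2/21 = 6/7
take √, sign +1: I = 0.26116903

0.261169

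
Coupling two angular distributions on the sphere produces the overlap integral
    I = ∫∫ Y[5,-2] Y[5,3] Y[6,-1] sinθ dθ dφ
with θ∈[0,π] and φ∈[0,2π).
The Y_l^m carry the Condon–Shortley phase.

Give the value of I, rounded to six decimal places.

0.016235

m-sum 0 ✓  L=16 even ✓  0≤6≤10 ✓
Π(2lᵢ+1) = 11×11×13 = 1573
triangle coeff Δ(5,5,6) = 1/28588560
Σ_t [0,4]: t=0:+1/345600 t=1:−1/13824 t=2:+1/5184 t=3:−1/13824 t=4:+1/345600 = 7/129600
(3j)²=80/7293 [(5 5 6; 0 0 0)], sign=+1
Σ_t [2,4]: t=2:+1/345600 t=3:−1/34560 t=4:+1/41472 = -1/518400
(3j)²=7/36465 [(5 5 6; -2 3 -1)], sign=+1
⇒ 4πI² = 112/33813
I = (+1)√(112/33813/(4π)) = 0.01623537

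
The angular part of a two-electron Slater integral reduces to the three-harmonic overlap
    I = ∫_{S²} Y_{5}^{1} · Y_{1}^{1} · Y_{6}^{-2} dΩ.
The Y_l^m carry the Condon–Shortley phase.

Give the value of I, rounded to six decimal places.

0.216205

m-sum 0 ✓  L=12 even ✓  4≤6≤6 ✓
Π(2lᵢ+1) = 11×3×13 = 429
triangle coeff Δ(5,1,6) = 1/858
Σ_t [0,0]: t=0:+1/14400 = 1/14400
(3j)²=6/143 [(5 1 6; 0 0 0)], sign=+1
Σ_t [0,0]: t=0:+1/34560 = 1/34560
(3j)²=14/429 [(5 1 6; 1 1 -2)], sign=+1
⇒ 4πI² = 84/143
I = (+1)√(84/143/(4π)) = 0.21620548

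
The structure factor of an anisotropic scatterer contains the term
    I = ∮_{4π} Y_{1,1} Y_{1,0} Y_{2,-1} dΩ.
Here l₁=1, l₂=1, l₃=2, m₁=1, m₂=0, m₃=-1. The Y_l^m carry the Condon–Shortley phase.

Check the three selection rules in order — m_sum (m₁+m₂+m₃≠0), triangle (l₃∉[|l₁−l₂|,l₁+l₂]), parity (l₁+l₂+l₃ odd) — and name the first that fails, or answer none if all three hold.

m₁+m₂+m₃ = 1 + 0 − 1 = 0  ✓
triangle: |1−1|=0 ≤ l₃=2 ≤ 1+1=2  ✓
parity: l₁+l₂+l₃ = 4 is even  ✓

none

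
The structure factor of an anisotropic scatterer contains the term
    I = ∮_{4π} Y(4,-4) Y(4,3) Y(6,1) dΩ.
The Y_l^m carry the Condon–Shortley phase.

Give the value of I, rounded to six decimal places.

0.065188

Checks pass: Σm=0; 14 even; l₃=6∈[0,8].
(2·4+1)(2·4+1)(2·6+1) = 1053
Δ: 2! 6! 6! / 15! → 1/1261260
sum: t=0:+1/4608 t=1:−1/1296 t=2:+1/4608 = -7/20736
3j²(4 4 6; 0 0 0) = Δ·Π!·Σ² = 20/1287  (sign -1)
sum: t=2:+1/172800 = 1/172800
3j²(4 4 6; -4 3 1) = Δ·Π!·Σ² = 7/2145  (sign -1)
combine: 4πI² = 1053·20/1287·7/2145 = 84/1573
take √, sign +1: I = 0.06518840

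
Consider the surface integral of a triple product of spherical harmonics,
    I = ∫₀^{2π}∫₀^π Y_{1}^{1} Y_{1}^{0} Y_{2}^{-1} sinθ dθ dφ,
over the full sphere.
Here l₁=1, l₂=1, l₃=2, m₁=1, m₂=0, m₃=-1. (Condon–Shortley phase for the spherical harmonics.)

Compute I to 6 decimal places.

-0.218510

m-sum 0 ✓  L=4 even ✓  0≤2≤2 ✓
Π(2lᵢ+1) = 3×3×5 = 45
triangle coeff Δ(1,1,2) = 1/30
Σ_t [0,0]: t=0:+1/1 = 1/1
(3j)²=2/15 [(1 1 2; 0 0 0)], sign=+1
Σ_t [0,0]: t=0:+1/2 = 1/2
(3j)²=1/10 [(1 1 2; 1 0 -1)], sign=-1
⇒ 4πI² = 3/5
I = (-1)√(3/5/(4π)) = -0.21850969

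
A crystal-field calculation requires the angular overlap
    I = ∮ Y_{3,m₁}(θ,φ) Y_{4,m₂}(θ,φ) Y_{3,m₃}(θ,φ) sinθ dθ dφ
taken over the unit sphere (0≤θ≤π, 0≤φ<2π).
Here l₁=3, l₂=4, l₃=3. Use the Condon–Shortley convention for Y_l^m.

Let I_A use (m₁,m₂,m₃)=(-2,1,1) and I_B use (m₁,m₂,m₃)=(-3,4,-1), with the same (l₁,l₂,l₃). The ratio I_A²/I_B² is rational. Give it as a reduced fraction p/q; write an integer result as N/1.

Same 3,4,3: normalisation and zero-m 3j drop out of the ratio.
A: Δ: 4! 2! 4! / 11! → 1/34650; sum: t=3:−1/48 t=4:+1/144 = -1/72; 3j²(3 4 3; -2 1 1) = Δ·Π!·Σ² = 16/693  (sign -1)
B: Δ: 4! 2! 4! / 11! → 1/34650; sum: t=4:+1/1152 = 1/1152; 3j²(3 4 3; -3 4 -1) = Δ·Π!·Σ² = 1/33  (sign +1)
I_A²/I_B² = (16/693)/(1/33) = 16/21

16/21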